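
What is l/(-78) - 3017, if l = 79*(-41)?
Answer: -232087/78 ≈ -2975.5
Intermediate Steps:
l = -3239
l/(-78) - 3017 = -3239/(-78) - 3017 = -3239*(-1/78) - 3017 = 3239/78 - 3017 = -232087/78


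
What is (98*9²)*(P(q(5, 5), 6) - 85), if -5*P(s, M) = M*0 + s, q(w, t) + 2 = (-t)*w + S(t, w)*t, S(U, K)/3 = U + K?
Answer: -4350024/5 ≈ -8.7001e+5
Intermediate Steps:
S(U, K) = 3*K + 3*U (S(U, K) = 3*(U + K) = 3*(K + U) = 3*K + 3*U)
q(w, t) = -2 + t*(3*t + 3*w) - t*w (q(w, t) = -2 + ((-t)*w + (3*w + 3*t)*t) = -2 + (-t*w + (3*t + 3*w)*t) = -2 + (-t*w + t*(3*t + 3*w)) = -2 + (t*(3*t + 3*w) - t*w) = -2 + t*(3*t + 3*w) - t*w)
P(s, M) = -s/5 (P(s, M) = -(M*0 + s)/5 = -(0 + s)/5 = -s/5)
(98*9²)*(P(q(5, 5), 6) - 85) = (98*9²)*(-(-2 - 1*5*5 + 3*5*(5 + 5))/5 - 85) = (98*81)*(-(-2 - 25 + 3*5*10)/5 - 85) = 7938*(-(-2 - 25 + 150)/5 - 85) = 7938*(-⅕*123 - 85) = 7938*(-123/5 - 85) = 7938*(-548/5) = -4350024/5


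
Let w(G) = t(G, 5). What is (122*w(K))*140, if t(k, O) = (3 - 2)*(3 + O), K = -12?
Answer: 136640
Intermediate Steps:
t(k, O) = 3 + O (t(k, O) = 1*(3 + O) = 3 + O)
w(G) = 8 (w(G) = 3 + 5 = 8)
(122*w(K))*140 = (122*8)*140 = 976*140 = 136640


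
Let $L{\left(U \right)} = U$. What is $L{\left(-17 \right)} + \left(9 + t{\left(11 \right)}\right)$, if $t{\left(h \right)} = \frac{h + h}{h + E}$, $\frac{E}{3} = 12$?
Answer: $- \frac{354}{47} \approx -7.5319$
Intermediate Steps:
$E = 36$ ($E = 3 \cdot 12 = 36$)
$t{\left(h \right)} = \frac{2 h}{36 + h}$ ($t{\left(h \right)} = \frac{h + h}{h + 36} = \frac{2 h}{36 + h}$)
$L{\left(-17 \right)} + \left(9 + t{\left(11 \right)}\right) = -17 + \left(9 + 2 \cdot 11 \frac{1}{36 + 11}\right) = -17 + \left(9 + 2 \cdot 11 \cdot \frac{1}{47}\right) = -17 + \left(9 + \frac{22}{47}\right) = -17 + \frac{445}{47} = - \frac{354}{47}$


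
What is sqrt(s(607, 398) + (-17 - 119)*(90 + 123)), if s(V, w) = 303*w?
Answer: sqrt(91626) ≈ 302.70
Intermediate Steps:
sqrt(s(607, 398) + (-17 - 119)*(90 + 123)) = sqrt(303*398 + (-17 - 119)*(90 + 123)) = sqrt(120594 - 136*213) = sqrt(120594 - 28968) = sqrt(91626)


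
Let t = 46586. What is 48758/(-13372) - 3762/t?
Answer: -580436413/155736998 ≈ -3.7270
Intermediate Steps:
48758/(-13372) - 3762/t = 48758/(-13372) - 3762/46586 = 48758*(-1/13372) - 3762*1/46586 = -24379/6686 - 1881/23293 = -580436413/155736998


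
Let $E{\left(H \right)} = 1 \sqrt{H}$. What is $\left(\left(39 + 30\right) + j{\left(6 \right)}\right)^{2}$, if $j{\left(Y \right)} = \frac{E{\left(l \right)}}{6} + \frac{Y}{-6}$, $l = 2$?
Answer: $\frac{\left(408 + \sqrt{2}\right)^{2}}{36} \approx 4656.1$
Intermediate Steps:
$E{\left(H \right)} = \sqrt{H}$
$j{\left(Y \right)} = - \frac{Y}{6} + \frac{\sqrt{2}}{6}$ ($j{\left(Y \right)} = \frac{\sqrt{2}}{6} + \frac{Y}{-6} = \sqrt{2} \cdot \frac{1}{6} + Y \left(- \frac{1}{6}\right) = \frac{\sqrt{2}}{6} - \frac{Y}{6} = - \frac{Y}{6} + \frac{\sqrt{2}}{6}$)
$\left(\left(39 + 30\right) + j{\left(6 \right)}\right)^{2} = \left(\left(39 + 30\right) + \left(\left(- \frac{1}{6}\right) 6 + \frac{\sqrt{2}}{6}\right)\right)^{2} = \left(69 - \left(1 - \frac{\sqrt{2}}{6}\right)\right)^{2} = \left(68 + \frac{\sqrt{2}}{6}\right)^{2}$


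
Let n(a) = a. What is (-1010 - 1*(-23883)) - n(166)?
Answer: 22707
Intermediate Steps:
(-1010 - 1*(-23883)) - n(166) = (-1010 - 1*(-23883)) - 1*166 = (-1010 + 23883) - 166 = 22873 - 166 = 22707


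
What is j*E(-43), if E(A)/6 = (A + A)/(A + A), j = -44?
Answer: -264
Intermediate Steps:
E(A) = 6 (E(A) = 6*((A + A)/(A + A)) = 6*((2*A)/((2*A))) = 6*((2*A)*(1/(2*A))) = 6*1 = 6)
j*E(-43) = -44*6 = -264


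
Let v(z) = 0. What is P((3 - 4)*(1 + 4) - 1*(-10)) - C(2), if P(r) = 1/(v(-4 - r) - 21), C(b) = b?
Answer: -43/21 ≈ -2.0476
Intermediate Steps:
P(r) = -1/21 (P(r) = 1/(0 - 21) = 1/(-21) = -1/21)
P((3 - 4)*(1 + 4) - 1*(-10)) - C(2) = -1/21 - 1*2 = -1/21 - 2 = -43/21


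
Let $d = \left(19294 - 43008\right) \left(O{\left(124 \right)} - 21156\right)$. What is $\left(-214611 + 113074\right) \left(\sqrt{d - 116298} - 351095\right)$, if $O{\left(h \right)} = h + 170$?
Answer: $35649133015 - 304611 \sqrt{54956130} \approx 3.3391 \cdot 10^{10}$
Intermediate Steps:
$O{\left(h \right)} = 170 + h$
$d = 494721468$ ($d = \left(19294 - 43008\right) \left(\left(170 + 124\right) - 21156\right) = - 23714 \left(294 - 21156\right) = \left(-23714\right) \left(-20862\right) = 494721468$)
$\left(-214611 + 113074\right) \left(\sqrt{d - 116298} - 351095\right) = \left(-214611 + 113074\right) \left(\sqrt{494721468 - 116298} - 351095\right) = - 101537 \left(\sqrt{494605170} - 351095\right) = - 101537 \left(3 \sqrt{54956130} - 351095\right) = - 101537 \left(-351095 + 3 \sqrt{54956130}\right) = 35649133015 - 304611 \sqrt{54956130}$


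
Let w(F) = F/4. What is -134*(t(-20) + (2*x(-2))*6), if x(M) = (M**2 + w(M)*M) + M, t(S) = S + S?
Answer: 536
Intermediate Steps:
w(F) = F/4 (w(F) = F*(1/4) = F/4)
t(S) = 2*S
x(M) = M + 5*M**2/4 (x(M) = (M**2 + (M/4)*M) + M = (M**2 + M**2/4) + M = 5*M**2/4 + M = M + 5*M**2/4)
-134*(t(-20) + (2*x(-2))*6) = -134*(2*(-20) + (2*((1/4)*(-2)*(4 + 5*(-2))))*6) = -134*(-40 + (2*((1/4)*(-2)*(4 - 10)))*6) = -134*(-40 + (2*((1/4)*(-2)*(-6)))*6) = -134*(-40 + (2*3)*6) = -134*(-40 + 6*6) = -134*(-40 + 36) = -134*(-4) = 536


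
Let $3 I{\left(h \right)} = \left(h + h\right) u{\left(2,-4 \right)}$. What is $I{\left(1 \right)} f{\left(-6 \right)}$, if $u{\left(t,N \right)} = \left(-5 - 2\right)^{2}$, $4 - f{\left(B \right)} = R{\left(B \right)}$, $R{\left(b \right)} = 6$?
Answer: $- \frac{196}{3} \approx -65.333$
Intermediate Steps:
$f{\left(B \right)} = -2$ ($f{\left(B \right)} = 4 - 6 = -2$)
$u{\left(t,N \right)} = 49$ ($u{\left(t,N \right)} = \left(-7\right)^{2} = 49$)
$I{\left(h \right)} = \frac{98 h}{3}$ ($I{\left(h \right)} = \frac{\left(h + h\right) 49}{3} = \frac{2 h 49}{3} = \frac{98 h}{3}$)
$I{\left(1 \right)} f{\left(-6 \right)} = \frac{98}{3} \cdot 1 \left(-2\right) = \frac{98}{3} \left(-2\right) = - \frac{196}{3}$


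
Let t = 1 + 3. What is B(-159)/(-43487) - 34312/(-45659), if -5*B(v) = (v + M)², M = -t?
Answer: 8673743691/9927864665 ≈ 0.87368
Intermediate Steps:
t = 4
M = -4 (M = -1*4 = -4)
B(v) = -(-4 + v)²/5 (B(v) = -(v - 4)²/5 = -(-4 + v)²/5)
B(-159)/(-43487) - 34312/(-45659) = -(-4 - 159)²/5/(-43487) - 34312/(-45659) = -⅕*(-163)²*(-1/43487) - 34312*(-1/45659) = -⅕*26569*(-1/43487) + 34312/45659 = -26569/5*(-1/43487) + 34312/45659 = 26569/217435 + 34312/45659 = 8673743691/9927864665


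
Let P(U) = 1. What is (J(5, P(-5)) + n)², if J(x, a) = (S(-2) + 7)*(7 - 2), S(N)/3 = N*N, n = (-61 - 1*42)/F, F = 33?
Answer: 9193024/1089 ≈ 8441.7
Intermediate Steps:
n = -103/33 (n = (-61 - 1*42)/33 = (-61 - 42)*(1/33) = -103*1/33 = -103/33 ≈ -3.1212)
S(N) = 3*N² (S(N) = 3*(N*N) = 3*N²)
J(x, a) = 95 (J(x, a) = (3*(-2)² + 7)*(7 - 2) = (3*4 + 7)*5 = (12 + 7)*5 = 19*5 = 95)
(J(5, P(-5)) + n)² = (95 - 103/33)² = (3032/33)² = 9193024/1089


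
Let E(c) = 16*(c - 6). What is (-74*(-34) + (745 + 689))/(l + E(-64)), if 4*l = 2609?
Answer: -15800/1871 ≈ -8.4447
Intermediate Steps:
l = 2609/4 (l = (¼)*2609 = 2609/4 ≈ 652.25)
E(c) = -96 + 16*c (E(c) = 16*(-6 + c) = -96 + 16*c)
(-74*(-34) + (745 + 689))/(l + E(-64)) = (-74*(-34) + (745 + 689))/(2609/4 + (-96 + 16*(-64))) = (2516 + 1434)/(2609/4 + (-96 - 1024)) = 3950/(2609/4 - 1120) = 3950/(-1871/4) = 3950*(-4/1871) = -15800/1871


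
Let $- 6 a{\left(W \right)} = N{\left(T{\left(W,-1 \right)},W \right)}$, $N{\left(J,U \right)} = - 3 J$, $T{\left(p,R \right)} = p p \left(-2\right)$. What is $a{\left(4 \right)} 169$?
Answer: $-2704$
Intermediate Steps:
$T{\left(p,R \right)} = - 2 p^{2}$ ($T{\left(p,R \right)} = p^{2} \left(-2\right) = - 2 p^{2}$)
$a{\left(W \right)} = - W^{2}$ ($a{\left(W \right)} = - \frac{\left(-3\right) \left(- 2 W^{2}\right)}{6} = - \frac{6 W^{2}}{6} = - W^{2}$)
$a{\left(4 \right)} 169 = - 4^{2} \cdot 169 = \left(-1\right) 16 \cdot 169 = \left(-16\right) 169 = -2704$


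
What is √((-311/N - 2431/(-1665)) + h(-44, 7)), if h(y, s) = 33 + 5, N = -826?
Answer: √8371977173210/458430 ≈ 6.3116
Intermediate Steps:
h(y, s) = 38
√((-311/N - 2431/(-1665)) + h(-44, 7)) = √((-311/(-826) - 2431/(-1665)) + 38) = √((-311*(-1/826) - 2431*(-1/1665)) + 38) = √((311/826 + 2431/1665) + 38) = √(2525821/1375290 + 38) = √(54786841/1375290) = √8371977173210/458430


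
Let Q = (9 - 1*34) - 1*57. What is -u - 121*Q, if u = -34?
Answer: 9956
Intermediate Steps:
Q = -82 (Q = (9 - 34) - 57 = -25 - 57 = -82)
-u - 121*Q = -1*(-34) - 121*(-82) = 34 + 9922 = 9956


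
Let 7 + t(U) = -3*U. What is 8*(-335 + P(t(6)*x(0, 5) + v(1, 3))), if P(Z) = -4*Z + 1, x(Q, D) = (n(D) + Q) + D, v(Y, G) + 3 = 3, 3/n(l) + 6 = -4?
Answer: 1088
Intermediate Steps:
n(l) = -3/10 (n(l) = 3/(-6 - 4) = 3/(-10) = 3*(-⅒) = -3/10)
t(U) = -7 - 3*U
v(Y, G) = 0 (v(Y, G) = -3 + 3 = 0)
x(Q, D) = -3/10 + D + Q (x(Q, D) = (-3/10 + Q) + D = -3/10 + D + Q)
P(Z) = 1 - 4*Z
8*(-335 + P(t(6)*x(0, 5) + v(1, 3))) = 8*(-335 + (1 - 4*((-7 - 3*6)*(-3/10 + 5 + 0) + 0))) = 8*(-335 + (1 - 4*((-7 - 18)*(47/10) + 0))) = 8*(-335 + (1 - 4*(-25*47/10 + 0))) = 8*(-335 + (1 - 4*(-235/2 + 0))) = 8*(-335 + (1 - 4*(-235/2))) = 8*(-335 + (1 + 470)) = 8*(-335 + 471) = 8*136 = 1088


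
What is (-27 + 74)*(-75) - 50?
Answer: -3575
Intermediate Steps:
(-27 + 74)*(-75) - 50 = 47*(-75) - 50 = -3525 - 50 = -3575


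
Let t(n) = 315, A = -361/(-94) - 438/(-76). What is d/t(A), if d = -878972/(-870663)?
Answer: 878972/274258845 ≈ 0.0032049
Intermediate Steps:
A = 8576/893 (A = -361*(-1/94) - 438*(-1/76) = 361/94 + 219/38 = 8576/893 ≈ 9.6036)
d = 878972/870663 (d = -878972*(-1/870663) = 878972/870663 ≈ 1.0095)
d/t(A) = (878972/870663)/315 = (878972/870663)*(1/315) = 878972/274258845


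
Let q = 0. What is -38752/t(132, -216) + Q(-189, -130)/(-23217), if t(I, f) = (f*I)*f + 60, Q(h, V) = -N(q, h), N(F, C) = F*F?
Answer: -9688/1539663 ≈ -0.0062923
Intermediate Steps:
N(F, C) = F²
Q(h, V) = 0 (Q(h, V) = -1*0² = -1*0 = 0)
t(I, f) = 60 + I*f² (t(I, f) = (I*f)*f + 60 = I*f² + 60 = 60 + I*f²)
-38752/t(132, -216) + Q(-189, -130)/(-23217) = -38752/(60 + 132*(-216)²) + 0/(-23217) = -38752/(60 + 132*46656) + 0*(-1/23217) = -38752/(60 + 6158592) + 0 = -38752/6158652 + 0 = -38752*1/6158652 + 0 = -9688/1539663 + 0 = -9688/1539663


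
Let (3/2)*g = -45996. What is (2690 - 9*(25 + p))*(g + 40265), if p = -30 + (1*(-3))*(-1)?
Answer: 25999508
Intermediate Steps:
g = -30664 (g = (⅔)*(-45996) = -30664)
p = -27 (p = -30 - 3*(-1) = -30 + 3 = -27)
(2690 - 9*(25 + p))*(g + 40265) = (2690 - 9*(25 - 27))*(-30664 + 40265) = (2690 - 9*(-2))*9601 = (2690 + 18)*9601 = 2708*9601 = 25999508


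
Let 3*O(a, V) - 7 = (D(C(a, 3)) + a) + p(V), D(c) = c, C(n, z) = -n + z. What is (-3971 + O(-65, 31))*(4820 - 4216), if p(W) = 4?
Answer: -7186996/3 ≈ -2.3957e+6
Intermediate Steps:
C(n, z) = z - n
O(a, V) = 14/3 (O(a, V) = 7/3 + (((3 - a) + a) + 4)/3 = 7/3 + (3 + 4)/3 = 7/3 + (⅓)*7 = 7/3 + 7/3 = 14/3)
(-3971 + O(-65, 31))*(4820 - 4216) = (-3971 + 14/3)*(4820 - 4216) = -11899/3*604 = -7186996/3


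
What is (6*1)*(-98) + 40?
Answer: -548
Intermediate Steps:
(6*1)*(-98) + 40 = 6*(-98) + 40 = -588 + 40 = -548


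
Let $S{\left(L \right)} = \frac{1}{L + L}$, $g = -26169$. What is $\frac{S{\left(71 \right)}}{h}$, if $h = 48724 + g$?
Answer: $\frac{1}{3202810} \approx 3.1223 \cdot 10^{-7}$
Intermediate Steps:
$S{\left(L \right)} = \frac{1}{2 L}$
$h = 22555$ ($h = 48724 - 26169 = 22555$)
$\frac{S{\left(71 \right)}}{h} = \frac{\frac{1}{2} \cdot \frac{1}{71}}{22555} = \frac{1}{2} \cdot \frac{1}{71} \cdot \frac{1}{22555} = \frac{1}{142} \cdot \frac{1}{22555} = \frac{1}{3202810}$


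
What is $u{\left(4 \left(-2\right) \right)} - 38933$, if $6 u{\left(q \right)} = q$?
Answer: $- \frac{116803}{3} \approx -38934.0$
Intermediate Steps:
$u{\left(q \right)} = \frac{q}{6}$
$u{\left(4 \left(-2\right) \right)} - 38933 = \frac{4 \left(-2\right)}{6} - 38933 = \frac{1}{6} \left(-8\right) - 38933 = - \frac{4}{3} - 38933 = - \frac{116803}{3}$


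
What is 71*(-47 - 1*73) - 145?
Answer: -8665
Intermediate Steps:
71*(-47 - 1*73) - 145 = 71*(-47 - 73) - 145 = 71*(-120) - 145 = -8520 - 145 = -8665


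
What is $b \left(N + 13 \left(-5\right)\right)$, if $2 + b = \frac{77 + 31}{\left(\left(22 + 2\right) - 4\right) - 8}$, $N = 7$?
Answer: $-406$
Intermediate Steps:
$b = 7$ ($b = -2 + \frac{77 + 31}{\left(\left(22 + 2\right) - 4\right) - 8} = -2 + \frac{108}{\left(24 - 4\right) - 8} = -2 + \frac{108}{20 - 8} = -2 + \frac{108}{12} = -2 + 108 \cdot \frac{1}{12} = -2 + 9 = 7$)
$b \left(N + 13 \left(-5\right)\right) = 7 \left(7 + 13 \left(-5\right)\right) = 7 \left(7 - 65\right) = 7 \left(-58\right) = -406$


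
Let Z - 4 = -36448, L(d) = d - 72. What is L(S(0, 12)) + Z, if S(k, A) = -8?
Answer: -36524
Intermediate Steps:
L(d) = -72 + d
Z = -36444 (Z = 4 - 36448 = -36444)
L(S(0, 12)) + Z = (-72 - 8) - 36444 = -80 - 36444 = -36524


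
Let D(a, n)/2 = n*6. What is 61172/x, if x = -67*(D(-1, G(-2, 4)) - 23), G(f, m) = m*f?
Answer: 61172/7973 ≈ 7.6724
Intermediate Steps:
G(f, m) = f*m
D(a, n) = 12*n (D(a, n) = 2*(n*6) = 2*(6*n) = 12*n)
x = 7973 (x = -67*(12*(-2*4) - 23) = -67*(12*(-8) - 23) = -67*(-96 - 23) = -67*(-119) = 7973)
61172/x = 61172/7973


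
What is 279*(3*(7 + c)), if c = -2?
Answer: 4185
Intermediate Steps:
279*(3*(7 + c)) = 279*(3*(7 - 2)) = 279*(3*5) = 279*15 = 4185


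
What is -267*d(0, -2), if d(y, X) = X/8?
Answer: 267/4 ≈ 66.750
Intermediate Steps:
d(y, X) = X/8 (d(y, X) = X*(1/8) = X/8)
-267*d(0, -2) = -267*(-2)/8 = -267*(-1/4) = 267/4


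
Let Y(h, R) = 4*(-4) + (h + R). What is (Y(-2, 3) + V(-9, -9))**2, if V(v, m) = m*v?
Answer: 4356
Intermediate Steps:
Y(h, R) = -16 + R + h (Y(h, R) = -16 + (R + h) = -16 + R + h)
(Y(-2, 3) + V(-9, -9))**2 = ((-16 + 3 - 2) - 9*(-9))**2 = (-15 + 81)**2 = 66**2 = 4356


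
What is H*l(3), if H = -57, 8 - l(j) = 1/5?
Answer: -2223/5 ≈ -444.60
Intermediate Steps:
l(j) = 39/5 (l(j) = 8 - 1/5 = 8 - 1*⅕ = 8 - ⅕ = 39/5)
H*l(3) = -57*39/5 = -2223/5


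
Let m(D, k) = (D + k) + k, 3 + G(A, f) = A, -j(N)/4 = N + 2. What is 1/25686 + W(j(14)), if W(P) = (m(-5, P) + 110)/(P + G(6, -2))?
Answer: 590839/1566846 ≈ 0.37709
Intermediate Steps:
j(N) = -8 - 4*N (j(N) = -4*(N + 2) = -4*(2 + N) = -8 - 4*N)
G(A, f) = -3 + A
m(D, k) = D + 2*k
W(P) = (105 + 2*P)/(3 + P) (W(P) = ((-5 + 2*P) + 110)/(P + (-3 + 6)) = (105 + 2*P)/(P + 3) = (105 + 2*P)/(3 + P))
1/25686 + W(j(14)) = 1/25686 + (105 + 2*(-8 - 4*14))/(3 + (-8 - 4*14)) = 1/25686 + (105 + 2*(-8 - 56))/(3 + (-8 - 56)) = 1/25686 + (105 + 2*(-64))/(3 - 64) = 1/25686 + (105 - 128)/(-61) = 1/25686 - 1/61*(-23) = 1/25686 + 23/61 = 590839/1566846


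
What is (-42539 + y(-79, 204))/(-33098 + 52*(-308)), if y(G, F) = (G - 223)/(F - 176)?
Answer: 595697/687596 ≈ 0.86635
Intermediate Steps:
y(G, F) = (-223 + G)/(-176 + F)
(-42539 + y(-79, 204))/(-33098 + 52*(-308)) = (-42539 + (-223 - 79)/(-176 + 204))/(-33098 + 52*(-308)) = (-42539 - 302/28)/(-33098 - 16016) = (-42539 + (1/28)*(-302))/(-49114) = (-42539 - 151/14)*(-1/49114) = -595697/14*(-1/49114) = 595697/687596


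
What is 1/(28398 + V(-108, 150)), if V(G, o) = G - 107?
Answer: 1/28183 ≈ 3.5482e-5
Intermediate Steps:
V(G, o) = -107 + G
1/(28398 + V(-108, 150)) = 1/(28398 + (-107 - 108)) = 1/(28398 - 215) = 1/28183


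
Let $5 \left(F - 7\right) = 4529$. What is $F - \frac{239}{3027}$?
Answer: $\frac{13814033}{15135} \approx 912.72$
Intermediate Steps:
$F = \frac{4564}{5}$ ($F = 7 + \frac{1}{5} \cdot 4529 = 7 + \frac{4529}{5} = \frac{4564}{5} \approx 912.8$)
$F - \frac{239}{3027} = \frac{4564}{5} - \frac{239}{3027} = \frac{13814033}{15135}$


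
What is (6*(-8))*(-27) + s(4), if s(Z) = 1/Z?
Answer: 5185/4 ≈ 1296.3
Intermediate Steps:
(6*(-8))*(-27) + s(4) = (6*(-8))*(-27) + 1/4 = -48*(-27) + ¼ = 1296 + ¼ = 5185/4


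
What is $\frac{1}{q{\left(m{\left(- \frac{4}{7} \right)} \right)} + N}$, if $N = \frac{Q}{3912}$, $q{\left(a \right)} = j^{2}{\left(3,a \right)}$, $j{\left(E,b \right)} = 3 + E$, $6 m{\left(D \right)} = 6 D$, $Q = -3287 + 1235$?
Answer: $\frac{326}{11565} \approx 0.028188$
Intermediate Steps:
$Q = -2052$
$m{\left(D \right)} = D$ ($m{\left(D \right)} = \frac{6 D}{6} = D$)
$q{\left(a \right)} = 36$ ($q{\left(a \right)} = \left(3 + 3\right)^{2} = 6^{2} = 36$)
$N = - \frac{171}{326}$ ($N = - \frac{2052}{3912} = \left(-2052\right) \frac{1}{3912} = - \frac{171}{326} \approx -0.52454$)
$\frac{1}{q{\left(m{\left(- \frac{4}{7} \right)} \right)} + N} = \frac{1}{36 - \frac{171}{326}} = \frac{1}{\frac{11565}{326}} = \frac{326}{11565}$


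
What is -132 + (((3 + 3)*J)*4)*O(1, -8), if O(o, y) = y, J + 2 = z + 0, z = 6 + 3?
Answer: -1476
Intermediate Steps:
z = 9
J = 7 (J = -2 + (9 + 0) = -2 + 9 = 7)
-132 + (((3 + 3)*J)*4)*O(1, -8) = -132 + (((3 + 3)*7)*4)*(-8) = -132 + ((6*7)*4)*(-8) = -132 + (42*4)*(-8) = -132 + 168*(-8) = -132 - 1344 = -1476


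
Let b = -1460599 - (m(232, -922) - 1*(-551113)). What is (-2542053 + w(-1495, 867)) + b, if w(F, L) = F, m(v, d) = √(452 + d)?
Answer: -4555260 - I*√470 ≈ -4.5553e+6 - 21.679*I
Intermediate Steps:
b = -2011712 - I*√470 (b = -1460599 - (√(452 - 922) - 1*(-551113)) = -1460599 - (√(-470) + 551113) = -1460599 - (I*√470 + 551113) = -1460599 - (551113 + I*√470) = -1460599 + (-551113 - I*√470) = -2011712 - I*√470 ≈ -2.0117e+6 - 21.679*I)
(-2542053 + w(-1495, 867)) + b = (-2542053 - 1495) + (-2011712 - I*√470) = -2543548 + (-2011712 - I*√470) = -4555260 - I*√470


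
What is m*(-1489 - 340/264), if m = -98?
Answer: 4819591/33 ≈ 1.4605e+5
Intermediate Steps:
m*(-1489 - 340/264) = -98*(-1489 - 340/264) = -98*(-1489 - 340*1/264) = -98*(-1489 - 85/66) = -98*(-98359/66) = 4819591/33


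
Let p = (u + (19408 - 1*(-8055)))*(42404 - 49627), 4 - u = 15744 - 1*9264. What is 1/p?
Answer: -1/151589101 ≈ -6.5968e-9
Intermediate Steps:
u = -6476 (u = 4 - (15744 - 1*9264) = 4 - (15744 - 9264) = 4 - 1*6480 = 4 - 6480 = -6476)
p = -151589101 (p = (-6476 + (19408 - 1*(-8055)))*(42404 - 49627) = (-6476 + (19408 + 8055))*(-7223) = (-6476 + 27463)*(-7223) = 20987*(-7223) = -151589101)
1/p = 1/(-151589101) = -1/151589101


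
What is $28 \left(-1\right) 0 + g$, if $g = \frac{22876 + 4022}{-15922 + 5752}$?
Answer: $- \frac{4483}{1695} \approx -2.6448$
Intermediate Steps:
$g = - \frac{4483}{1695}$ ($g = \frac{26898}{-10170} = 26898 \left(- \frac{1}{10170}\right) = - \frac{4483}{1695} \approx -2.6448$)
$28 \left(-1\right) 0 + g = 28 \left(-1\right) 0 - \frac{4483}{1695} = \left(-28\right) 0 - \frac{4483}{1695} = 0 - \frac{4483}{1695} = - \frac{4483}{1695}$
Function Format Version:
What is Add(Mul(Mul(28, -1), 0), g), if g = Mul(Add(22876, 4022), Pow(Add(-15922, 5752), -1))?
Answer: Rational(-4483, 1695) ≈ -2.6448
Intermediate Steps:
g = Rational(-4483, 1695) (g = Mul(26898, Pow(-10170, -1)) = Mul(26898, Rational(-1, 10170)) = Rational(-4483, 1695) ≈ -2.6448)
Add(Mul(Mul(28, -1), 0), g) = Add(Mul(Mul(28, -1), 0), Rational(-4483, 1695)) = Add(Mul(-28, 0), Rational(-4483, 1695)) = Add(0, Rational(-4483, 1695)) = Rational(-4483, 1695)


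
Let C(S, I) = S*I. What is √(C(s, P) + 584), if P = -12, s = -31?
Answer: 2*√239 ≈ 30.919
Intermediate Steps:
C(S, I) = I*S
√(C(s, P) + 584) = √(-12*(-31) + 584) = √(372 + 584) = √956 = 2*√239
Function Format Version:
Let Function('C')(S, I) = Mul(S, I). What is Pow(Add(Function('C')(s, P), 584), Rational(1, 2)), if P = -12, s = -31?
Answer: Mul(2, Pow(239, Rational(1, 2))) ≈ 30.919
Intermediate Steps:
Function('C')(S, I) = Mul(I, S)
Pow(Add(Function('C')(s, P), 584), Rational(1, 2)) = Pow(Add(Mul(-12, -31), 584), Rational(1, 2)) = Pow(Add(372, 584), Rational(1, 2)) = Pow(956, Rational(1, 2)) = Mul(2, Pow(239, Rational(1, 2)))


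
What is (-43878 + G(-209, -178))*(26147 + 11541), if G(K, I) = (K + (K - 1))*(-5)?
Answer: -1574717704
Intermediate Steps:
G(K, I) = 5 - 10*K (G(K, I) = (K + (-1 + K))*(-5) = (-1 + 2*K)*(-5) = 5 - 10*K)
(-43878 + G(-209, -178))*(26147 + 11541) = (-43878 + (5 - 10*(-209)))*(26147 + 11541) = (-43878 + (5 + 2090))*37688 = (-43878 + 2095)*37688 = -41783*37688 = -1574717704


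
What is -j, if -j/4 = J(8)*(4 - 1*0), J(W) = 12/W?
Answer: 24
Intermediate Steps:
j = -24 (j = -4*12/8*(4 - 1*0) = -4*12*(⅛)*(4 + 0) = -6*4 = -4*6 = -24)
-j = -1*(-24) = 24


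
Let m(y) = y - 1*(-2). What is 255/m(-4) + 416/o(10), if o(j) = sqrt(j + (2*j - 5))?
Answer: -443/10 ≈ -44.300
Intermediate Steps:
m(y) = 2 + y (m(y) = y + 2 = 2 + y)
o(j) = sqrt(-5 + 3*j) (o(j) = sqrt(j + (-5 + 2*j)) = sqrt(-5 + 3*j))
255/m(-4) + 416/o(10) = 255/(2 - 4) + 416/(sqrt(-5 + 3*10)) = 255/(-2) + 416/(sqrt(-5 + 30)) = 255*(-1/2) + 416/(sqrt(25)) = -255/2 + 416/5 = -443/10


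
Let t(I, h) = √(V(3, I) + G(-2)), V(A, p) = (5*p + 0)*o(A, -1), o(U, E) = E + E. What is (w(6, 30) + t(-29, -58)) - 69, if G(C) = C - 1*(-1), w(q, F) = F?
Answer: -22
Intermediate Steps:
o(U, E) = 2*E
G(C) = 1 + C (G(C) = C + 1 = 1 + C)
V(A, p) = -10*p (V(A, p) = (5*p + 0)*(2*(-1)) = (5*p)*(-2) = -10*p)
t(I, h) = √(-1 - 10*I) (t(I, h) = √(-10*I + (1 - 2)) = √(-10*I - 1) = √(-1 - 10*I))
(w(6, 30) + t(-29, -58)) - 69 = (30 + √(-1 - 10*(-29))) - 69 = (30 + √(-1 + 290)) - 69 = (30 + √289) - 69 = (30 + 17) - 69 = 47 - 69 = -22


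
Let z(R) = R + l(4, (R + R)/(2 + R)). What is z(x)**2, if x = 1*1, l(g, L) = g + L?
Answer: 289/9 ≈ 32.111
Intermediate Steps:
l(g, L) = L + g
x = 1
z(R) = 4 + R + 2*R/(2 + R) (z(R) = R + ((R + R)/(2 + R) + 4) = R + ((2*R)/(2 + R) + 4) = R + (2*R/(2 + R) + 4) = R + (4 + 2*R/(2 + R)) = 4 + R + 2*R/(2 + R))
z(x)**2 = ((8 + 1**2 + 8*1)/(2 + 1))**2 = ((8 + 1 + 8)/3)**2 = ((1/3)*17)**2 = (17/3)**2 = 289/9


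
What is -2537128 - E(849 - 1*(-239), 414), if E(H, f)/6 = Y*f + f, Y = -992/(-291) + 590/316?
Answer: -19561475290/7663 ≈ -2.5527e+6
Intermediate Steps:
Y = 242581/45978 (Y = -992*(-1/291) + 590*(1/316) = 992/291 + 295/158 = 242581/45978 ≈ 5.2760)
E(H, f) = 288559*f/7663 (E(H, f) = 6*(242581*f/45978 + f) = 6*(288559*f/45978) = 288559*f/7663)
-2537128 - E(849 - 1*(-239), 414) = -2537128 - 288559*414/7663 = -2537128 - 1*119463426/7663 = -2537128 - 119463426/7663 = -19561475290/7663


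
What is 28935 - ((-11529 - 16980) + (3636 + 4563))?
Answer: 49245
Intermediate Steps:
28935 - ((-11529 - 16980) + (3636 + 4563)) = 28935 - (-28509 + 8199) = 28935 - 1*(-20310) = 28935 + 20310 = 49245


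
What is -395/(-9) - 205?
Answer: -1450/9 ≈ -161.11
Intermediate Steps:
-395/(-9) - 205 = -395*(-⅑) - 205 = 395/9 - 205 = -1450/9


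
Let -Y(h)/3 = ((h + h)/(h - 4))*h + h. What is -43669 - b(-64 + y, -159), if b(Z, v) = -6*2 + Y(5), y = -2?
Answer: -43492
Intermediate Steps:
Y(h) = -3*h - 6*h**2/(-4 + h) (Y(h) = -3*(((h + h)/(h - 4))*h + h) = -3*(((2*h)/(-4 + h))*h + h) = -3*((2*h/(-4 + h))*h + h) = -3*(2*h**2/(-4 + h) + h) = -3*(h + 2*h**2/(-4 + h)) = -3*h - 6*h**2/(-4 + h))
b(Z, v) = -177 (b(Z, v) = -6*2 + 3*5*(4 - 3*5)/(-4 + 5) = -12 + 3*5*(4 - 15)/1 = -12 + 3*5*1*(-11) = -12 - 165 = -177)
-43669 - b(-64 + y, -159) = -43669 - 1*(-177) = -43669 + 177 = -43492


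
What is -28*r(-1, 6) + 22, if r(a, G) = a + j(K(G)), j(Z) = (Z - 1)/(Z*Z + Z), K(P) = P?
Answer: 140/3 ≈ 46.667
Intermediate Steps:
j(Z) = (-1 + Z)/(Z + Z²) (j(Z) = (-1 + Z)/(Z² + Z) = (-1 + Z)/(Z + Z²))
r(a, G) = a + (-1 + G)/(G*(1 + G))
-28*r(-1, 6) + 22 = -28*(-1 + 6 + 6*(-1)*(1 + 6))/(6*(1 + 6)) + 22 = -14*(-1 + 6 + 6*(-1)*7)/(3*7) + 22 = -14*(-1 + 6 - 42)/(3*7) + 22 = -14*(-37)/(3*7) + 22 = -28*(-37/42) + 22 = 74/3 + 22 = 140/3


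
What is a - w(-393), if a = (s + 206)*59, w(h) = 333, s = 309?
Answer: 30052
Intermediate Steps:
a = 30385 (a = (309 + 206)*59 = 515*59 = 30385)
a - w(-393) = 30385 - 1*333 = 30385 - 333 = 30052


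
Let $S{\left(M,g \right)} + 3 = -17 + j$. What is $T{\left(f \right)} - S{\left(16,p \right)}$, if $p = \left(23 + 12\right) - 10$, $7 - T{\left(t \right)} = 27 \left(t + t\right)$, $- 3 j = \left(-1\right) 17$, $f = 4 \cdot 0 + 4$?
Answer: $- \frac{584}{3} \approx -194.67$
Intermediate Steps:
$f = 4$ ($f = 0 + 4 = 4$)
$j = \frac{17}{3}$ ($j = - \frac{\left(-1\right) 17}{3} = \left(- \frac{1}{3}\right) \left(-17\right) = \frac{17}{3} \approx 5.6667$)
$T{\left(t \right)} = 7 - 54 t$ ($T{\left(t \right)} = 7 - 27 \left(t + t\right) = 7 - 27 \cdot 2 t = 7 - 54 t$)
$p = 25$ ($p = 35 - 10 = 25$)
$S{\left(M,g \right)} = - \frac{43}{3}$ ($S{\left(M,g \right)} = -3 + \left(-17 + \frac{17}{3}\right) = -3 - \frac{34}{3} = - \frac{43}{3}$)
$T{\left(f \right)} - S{\left(16,p \right)} = \left(7 - 216\right) - - \frac{43}{3} = \left(7 - 216\right) + \frac{43}{3} = -209 + \frac{43}{3} = - \frac{584}{3}$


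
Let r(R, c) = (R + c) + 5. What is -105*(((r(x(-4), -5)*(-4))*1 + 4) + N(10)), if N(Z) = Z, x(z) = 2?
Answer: -630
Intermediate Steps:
r(R, c) = 5 + R + c
-105*(((r(x(-4), -5)*(-4))*1 + 4) + N(10)) = -105*((((5 + 2 - 5)*(-4))*1 + 4) + 10) = -105*(((2*(-4))*1 + 4) + 10) = -105*((-8*1 + 4) + 10) = -105*((-8 + 4) + 10) = -105*(-4 + 10) = -105*6 = -630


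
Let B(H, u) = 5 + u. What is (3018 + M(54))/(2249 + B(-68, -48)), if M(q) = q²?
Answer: 2967/1103 ≈ 2.6899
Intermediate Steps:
(3018 + M(54))/(2249 + B(-68, -48)) = (3018 + 54²)/(2249 + (5 - 48)) = (3018 + 2916)/(2249 - 43) = 5934/2206 = 5934*(1/2206) = 2967/1103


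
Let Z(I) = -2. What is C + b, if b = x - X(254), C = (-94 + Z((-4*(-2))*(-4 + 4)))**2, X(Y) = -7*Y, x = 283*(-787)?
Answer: -211727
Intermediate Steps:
x = -222721
C = 9216 (C = (-94 - 2)**2 = (-96)**2 = 9216)
b = -220943 (b = -222721 - (-7)*254 = -222721 - 1*(-1778) = -222721 + 1778 = -220943)
C + b = 9216 - 220943 = -211727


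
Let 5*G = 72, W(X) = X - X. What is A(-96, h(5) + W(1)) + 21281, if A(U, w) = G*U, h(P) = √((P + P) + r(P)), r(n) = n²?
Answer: 99493/5 ≈ 19899.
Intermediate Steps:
W(X) = 0
h(P) = √(P² + 2*P) (h(P) = √((P + P) + P²) = √(2*P + P²) = √(P² + 2*P))
G = 72/5 (G = (⅕)*72 = 72/5 ≈ 14.400)
A(U, w) = 72*U/5
A(-96, h(5) + W(1)) + 21281 = (72/5)*(-96) + 21281 = -6912/5 + 21281 = 99493/5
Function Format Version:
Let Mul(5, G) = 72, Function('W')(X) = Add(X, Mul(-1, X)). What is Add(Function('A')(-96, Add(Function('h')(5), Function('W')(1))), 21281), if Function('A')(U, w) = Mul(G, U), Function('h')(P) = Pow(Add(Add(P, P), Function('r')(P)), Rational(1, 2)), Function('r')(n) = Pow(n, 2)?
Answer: Rational(99493, 5) ≈ 19899.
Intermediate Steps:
Function('W')(X) = 0
Function('h')(P) = Pow(Add(Pow(P, 2), Mul(2, P)), Rational(1, 2)) (Function('h')(P) = Pow(Add(Add(P, P), Pow(P, 2)), Rational(1, 2)) = Pow(Add(Mul(2, P), Pow(P, 2)), Rational(1, 2)) = Pow(Add(Pow(P, 2), Mul(2, P)), Rational(1, 2)))
G = Rational(72, 5) (G = Mul(Rational(1, 5), 72) = Rational(72, 5) ≈ 14.400)
Function('A')(U, w) = Mul(Rational(72, 5), U)
Add(Function('A')(-96, Add(Function('h')(5), Function('W')(1))), 21281) = Add(Mul(Rational(72, 5), -96), 21281) = Add(Rational(-6912, 5), 21281) = Rational(99493, 5)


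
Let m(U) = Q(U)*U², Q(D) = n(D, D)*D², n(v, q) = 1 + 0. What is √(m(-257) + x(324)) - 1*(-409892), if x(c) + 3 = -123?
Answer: 409892 + 5*√174498811 ≈ 4.7594e+5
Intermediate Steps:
n(v, q) = 1
Q(D) = D² (Q(D) = 1*D² = D²)
x(c) = -126 (x(c) = -3 - 123 = -126)
m(U) = U⁴ (m(U) = U²*U² = U⁴)
√(m(-257) + x(324)) - 1*(-409892) = √((-257)⁴ - 126) - 1*(-409892) = √(4362470401 - 126) + 409892 = √4362470275 + 409892 = 5*√174498811 + 409892 = 409892 + 5*√174498811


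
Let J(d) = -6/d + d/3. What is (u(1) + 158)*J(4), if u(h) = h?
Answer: -53/2 ≈ -26.500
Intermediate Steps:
J(d) = -6/d + d/3 (J(d) = -6/d + d*(1/3) = -6/d + d/3)
(u(1) + 158)*J(4) = (1 + 158)*(-6/4 + (1/3)*4) = 159*(-6*1/4 + 4/3) = 159*(-3/2 + 4/3) = 159*(-1/6) = -53/2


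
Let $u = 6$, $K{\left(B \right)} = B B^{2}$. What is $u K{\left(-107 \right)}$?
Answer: $-7350258$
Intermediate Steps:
$K{\left(B \right)} = B^{3}$
$u K{\left(-107 \right)} = 6 \left(-107\right)^{3} = 6 \left(-1225043\right) = -7350258$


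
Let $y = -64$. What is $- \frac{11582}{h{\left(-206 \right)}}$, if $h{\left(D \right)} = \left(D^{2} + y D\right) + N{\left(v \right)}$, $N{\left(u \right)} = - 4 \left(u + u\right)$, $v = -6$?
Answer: $- \frac{5791}{27834} \approx -0.20805$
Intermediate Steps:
$N{\left(u \right)} = - 8 u$ ($N{\left(u \right)} = - 4 \cdot 2 u = - 8 u$)
$h{\left(D \right)} = 48 + D^{2} - 64 D$ ($h{\left(D \right)} = \left(D^{2} - 64 D\right) - -48 = \left(D^{2} - 64 D\right) + 48 = 48 + D^{2} - 64 D$)
$- \frac{11582}{h{\left(-206 \right)}} = - \frac{11582}{48 + \left(-206\right)^{2} - -13184} = - \frac{11582}{48 + 42436 + 13184} = - \frac{11582}{55668} = \left(-11582\right) \frac{1}{55668} = - \frac{5791}{27834}$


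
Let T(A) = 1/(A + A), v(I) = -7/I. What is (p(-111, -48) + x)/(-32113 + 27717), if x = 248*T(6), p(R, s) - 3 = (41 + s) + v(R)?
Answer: -619/162652 ≈ -0.0038057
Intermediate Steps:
T(A) = 1/(2*A)
p(R, s) = 44 + s - 7/R (p(R, s) = 3 + ((41 + s) - 7/R) = 3 + (41 + s - 7/R) = 44 + s - 7/R)
x = 62/3 (x = 248*((1/2)/6) = 248*((1/2)*(1/6)) = 248*(1/12) = 62/3 ≈ 20.667)
(p(-111, -48) + x)/(-32113 + 27717) = ((44 - 48 - 7/(-111)) + 62/3)/(-32113 + 27717) = ((44 - 48 - 7*(-1/111)) + 62/3)/(-4396) = ((44 - 48 + 7/111) + 62/3)*(-1/4396) = (-437/111 + 62/3)*(-1/4396) = (619/37)*(-1/4396) = -619/162652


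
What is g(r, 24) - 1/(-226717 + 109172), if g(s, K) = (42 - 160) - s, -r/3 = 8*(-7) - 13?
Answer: -38202124/117545 ≈ -325.00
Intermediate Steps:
r = 207 (r = -3*(8*(-7) - 13) = -3*(-56 - 13) = -3*(-69) = 207)
g(s, K) = -118 - s
g(r, 24) - 1/(-226717 + 109172) = (-118 - 1*207) - 1/(-226717 + 109172) = (-118 - 207) - 1/(-117545) = -325 - 1*(-1/117545) = -325 + 1/117545 = -38202124/117545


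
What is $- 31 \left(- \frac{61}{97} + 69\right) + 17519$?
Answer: $\frac{1493751}{97} \approx 15400.0$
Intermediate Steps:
$- 31 \left(- \frac{61}{97} + 69\right) + 17519 = \left(-31\right) \frac{6632}{97} + 17519 = - \frac{205592}{97} + 17519 = \frac{1493751}{97}$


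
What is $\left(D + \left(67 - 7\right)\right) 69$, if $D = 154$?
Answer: $14766$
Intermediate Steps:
$\left(D + \left(67 - 7\right)\right) 69 = \left(154 + \left(67 - 7\right)\right) 69 = \left(154 + 60\right) 69 = 214 \cdot 69 = 14766$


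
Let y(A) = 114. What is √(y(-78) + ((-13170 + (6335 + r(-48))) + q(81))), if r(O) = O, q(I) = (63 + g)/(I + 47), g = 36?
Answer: I*√1732666/16 ≈ 82.269*I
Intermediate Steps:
q(I) = 99/(47 + I) (q(I) = (63 + 36)/(I + 47) = 99/(47 + I))
√(y(-78) + ((-13170 + (6335 + r(-48))) + q(81))) = √(114 + ((-13170 + (6335 - 48)) + 99/(47 + 81))) = √(114 + ((-13170 + 6287) + 99/128)) = √(114 + (-6883 + 99*(1/128))) = √(114 + (-6883 + 99/128)) = √(114 - 880925/128) = √(-866333/128) = I*√1732666/16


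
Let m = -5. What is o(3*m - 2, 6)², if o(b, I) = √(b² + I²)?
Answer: 325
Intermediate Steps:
o(b, I) = √(I² + b²)
o(3*m - 2, 6)² = (√(6² + (3*(-5) - 2)²))² = (√(36 + (-15 - 2)²))² = (√(36 + (-17)²))² = (√(36 + 289))² = (√325)² = (5*√13)² = 325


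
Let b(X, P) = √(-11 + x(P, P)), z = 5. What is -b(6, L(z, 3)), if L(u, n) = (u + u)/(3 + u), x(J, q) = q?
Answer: -I*√39/2 ≈ -3.1225*I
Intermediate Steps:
L(u, n) = 2*u/(3 + u) (L(u, n) = (2*u)/(3 + u) = 2*u/(3 + u))
b(X, P) = √(-11 + P)
-b(6, L(z, 3)) = -√(-11 + 2*5/(3 + 5)) = -√(-11 + 2*5/8) = -√(-11 + 2*5*(⅛)) = -√(-11 + 5/4) = -√(-39/4) = -I*√39/2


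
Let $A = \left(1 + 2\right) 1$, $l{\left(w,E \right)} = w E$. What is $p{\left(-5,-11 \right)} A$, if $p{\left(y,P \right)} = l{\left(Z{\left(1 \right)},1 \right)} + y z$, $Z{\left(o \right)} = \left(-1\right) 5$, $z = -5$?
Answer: $60$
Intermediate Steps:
$Z{\left(o \right)} = -5$
$l{\left(w,E \right)} = E w$
$p{\left(y,P \right)} = -5 - 5 y$ ($p{\left(y,P \right)} = 1 \left(-5\right) + y \left(-5\right) = -5 - 5 y$)
$A = 3$ ($A = 3 \cdot 1 = 3$)
$p{\left(-5,-11 \right)} A = \left(-5 - -25\right) 3 = \left(-5 + 25\right) 3 = 20 \cdot 3 = 60$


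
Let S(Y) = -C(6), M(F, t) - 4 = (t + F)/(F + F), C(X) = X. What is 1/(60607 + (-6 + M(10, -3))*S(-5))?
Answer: 10/606169 ≈ 1.6497e-5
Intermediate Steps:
M(F, t) = 4 + (F + t)/(2*F) (M(F, t) = 4 + (t + F)/(F + F) = 4 + (F + t)/((2*F)) = 4 + (F + t)*(1/(2*F)) = 4 + (F + t)/(2*F))
S(Y) = -6 (S(Y) = -1*6 = -6)
1/(60607 + (-6 + M(10, -3))*S(-5)) = 1/(60607 + (-6 + (1/2)*(-3 + 9*10)/10)*(-6)) = 1/(60607 + (-6 + (1/2)*(1/10)*(-3 + 90))*(-6)) = 1/(60607 + (-6 + (1/2)*(1/10)*87)*(-6)) = 1/(60607 + (-6 + 87/20)*(-6)) = 1/(60607 - 33/20*(-6)) = 1/(60607 + 99/10) = 1/(606169/10) = 10/606169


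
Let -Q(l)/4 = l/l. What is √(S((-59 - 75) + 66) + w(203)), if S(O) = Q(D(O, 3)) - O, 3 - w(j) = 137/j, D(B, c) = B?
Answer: 6*√75922/203 ≈ 8.1440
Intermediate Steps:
Q(l) = -4 (Q(l) = -4*l/l = -4*1 = -4)
w(j) = 3 - 137/j
S(O) = -4 - O
√(S((-59 - 75) + 66) + w(203)) = √((-4 - ((-59 - 75) + 66)) + (3 - 137/203)) = √((-4 - (-134 + 66)) + (3 - 137*1/203)) = √((-4 - 1*(-68)) + (3 - 137/203)) = √((-4 + 68) + 472/203) = √(64 + 472/203) = √(13464/203) = 6*√75922/203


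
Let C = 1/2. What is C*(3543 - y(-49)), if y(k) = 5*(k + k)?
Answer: 4033/2 ≈ 2016.5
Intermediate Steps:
y(k) = 10*k (y(k) = 5*(2*k) = 10*k)
C = ½ ≈ 0.50000
C*(3543 - y(-49)) = (3543 - 10*(-49))/2 = (3543 - 1*(-490))/2 = (3543 + 490)/2 = (½)*4033 = 4033/2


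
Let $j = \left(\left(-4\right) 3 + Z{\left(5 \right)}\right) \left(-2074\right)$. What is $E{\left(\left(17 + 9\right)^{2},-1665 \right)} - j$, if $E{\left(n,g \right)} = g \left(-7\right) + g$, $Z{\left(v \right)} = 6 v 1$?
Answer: $47322$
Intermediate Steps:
$Z{\left(v \right)} = 6 v$
$E{\left(n,g \right)} = - 6 g$ ($E{\left(n,g \right)} = - 7 g + g = - 6 g$)
$j = -37332$ ($j = \left(\left(-4\right) 3 + 6 \cdot 5\right) \left(-2074\right) = \left(-12 + 30\right) \left(-2074\right) = 18 \left(-2074\right) = -37332$)
$E{\left(\left(17 + 9\right)^{2},-1665 \right)} - j = \left(-6\right) \left(-1665\right) - -37332 = 9990 + 37332 = 47322$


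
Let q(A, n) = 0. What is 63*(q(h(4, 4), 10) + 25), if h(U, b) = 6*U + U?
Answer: 1575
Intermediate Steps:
h(U, b) = 7*U
63*(q(h(4, 4), 10) + 25) = 63*(0 + 25) = 63*25 = 1575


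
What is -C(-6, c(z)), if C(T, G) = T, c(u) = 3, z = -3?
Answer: 6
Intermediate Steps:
-C(-6, c(z)) = -1*(-6) = 6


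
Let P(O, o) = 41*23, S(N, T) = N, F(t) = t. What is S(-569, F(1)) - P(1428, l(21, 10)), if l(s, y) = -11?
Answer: -1512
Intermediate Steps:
P(O, o) = 943
S(-569, F(1)) - P(1428, l(21, 10)) = -569 - 1*943 = -569 - 943 = -1512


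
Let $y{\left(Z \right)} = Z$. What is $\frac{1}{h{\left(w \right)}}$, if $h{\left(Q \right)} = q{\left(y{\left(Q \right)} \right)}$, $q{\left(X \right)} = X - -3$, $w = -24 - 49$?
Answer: $- \frac{1}{70} \approx -0.014286$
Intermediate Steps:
$w = -73$ ($w = -24 - 49 = -73$)
$q{\left(X \right)} = 3 + X$ ($q{\left(X \right)} = X + 3 = 3 + X$)
$h{\left(Q \right)} = 3 + Q$
$\frac{1}{h{\left(w \right)}} = \frac{1}{3 - 73} = \frac{1}{-70} = - \frac{1}{70}$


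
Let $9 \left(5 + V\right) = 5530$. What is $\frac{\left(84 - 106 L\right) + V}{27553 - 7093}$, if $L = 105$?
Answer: $- \frac{8539}{16740} \approx -0.5101$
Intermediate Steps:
$V = \frac{5485}{9}$ ($V = -5 + \frac{1}{9} \cdot 5530 = -5 + \frac{5530}{9} = \frac{5485}{9} \approx 609.44$)
$\frac{\left(84 - 106 L\right) + V}{27553 - 7093} = \frac{\left(84 - 11130\right) + \frac{5485}{9}}{27553 - 7093} = \frac{\left(84 - 11130\right) + \frac{5485}{9}}{20460} = \left(-11046 + \frac{5485}{9}\right) \frac{1}{20460} = \left(- \frac{93929}{9}\right) \frac{1}{20460} = - \frac{8539}{16740}$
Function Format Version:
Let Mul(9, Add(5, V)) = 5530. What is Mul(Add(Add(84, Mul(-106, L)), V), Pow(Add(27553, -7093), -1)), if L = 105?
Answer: Rational(-8539, 16740) ≈ -0.51010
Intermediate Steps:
V = Rational(5485, 9) (V = Add(-5, Mul(Rational(1, 9), 5530)) = Add(-5, Rational(5530, 9)) = Rational(5485, 9) ≈ 609.44)
Mul(Add(Add(84, Mul(-106, L)), V), Pow(Add(27553, -7093), -1)) = Mul(Add(Add(84, Mul(-106, 105)), Rational(5485, 9)), Pow(Add(27553, -7093), -1)) = Mul(Add(Add(84, -11130), Rational(5485, 9)), Pow(20460, -1)) = Mul(Add(-11046, Rational(5485, 9)), Rational(1, 20460)) = Mul(Rational(-93929, 9), Rational(1, 20460)) = Rational(-8539, 16740)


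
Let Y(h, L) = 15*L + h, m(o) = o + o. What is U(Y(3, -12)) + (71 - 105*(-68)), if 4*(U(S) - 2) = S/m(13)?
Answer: 749975/104 ≈ 7211.3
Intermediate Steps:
m(o) = 2*o
Y(h, L) = h + 15*L
U(S) = 2 + S/104 (U(S) = 2 + (S/((2*13)))/4 = 2 + (S/26)/4 = 2 + S/104)
U(Y(3, -12)) + (71 - 105*(-68)) = (2 + (3 + 15*(-12))/104) + (71 - 105*(-68)) = (2 + (3 - 180)/104) + (71 + 7140) = (2 + (1/104)*(-177)) + 7211 = (2 - 177/104) + 7211 = 31/104 + 7211 = 749975/104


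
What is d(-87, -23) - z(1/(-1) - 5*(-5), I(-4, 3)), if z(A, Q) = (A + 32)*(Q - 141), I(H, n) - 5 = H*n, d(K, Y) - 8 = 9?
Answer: 8305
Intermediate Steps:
d(K, Y) = 17 (d(K, Y) = 8 + 9 = 17)
I(H, n) = 5 + H*n
z(A, Q) = (-141 + Q)*(32 + A) (z(A, Q) = (32 + A)*(-141 + Q) = (-141 + Q)*(32 + A))
d(-87, -23) - z(1/(-1) - 5*(-5), I(-4, 3)) = 17 - (-4512 - 141*(1/(-1) - 5*(-5)) + 32*(5 - 4*3) + (1/(-1) - 5*(-5))*(5 - 4*3)) = 17 - (-4512 - 141*(-1 + 25) + 32*(5 - 12) + (-1 + 25)*(5 - 12)) = 17 - (-4512 - 141*24 + 32*(-7) + 24*(-7)) = 17 - (-4512 - 3384 - 224 - 168) = 17 - 1*(-8288) = 17 + 8288 = 8305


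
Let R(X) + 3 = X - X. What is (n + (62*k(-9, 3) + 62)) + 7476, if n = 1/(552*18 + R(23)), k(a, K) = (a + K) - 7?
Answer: 66868957/9933 ≈ 6732.0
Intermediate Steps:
k(a, K) = -7 + K + a (k(a, K) = (K + a) - 7 = -7 + K + a)
R(X) = -3 (R(X) = -3 + (X - X) = -3 + 0 = -3)
n = 1/9933 (n = 1/(552*18 - 3) = 1/(9936 - 3) = 1/9933 ≈ 0.00010067)
(n + (62*k(-9, 3) + 62)) + 7476 = (1/9933 + (62*(-7 + 3 - 9) + 62)) + 7476 = (1/9933 + (62*(-13) + 62)) + 7476 = (1/9933 + (-806 + 62)) + 7476 = (1/9933 - 744) + 7476 = -7390151/9933 + 7476 = 66868957/9933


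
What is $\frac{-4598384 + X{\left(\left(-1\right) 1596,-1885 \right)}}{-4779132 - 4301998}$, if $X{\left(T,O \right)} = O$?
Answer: $\frac{4600269}{9081130} \approx 0.50657$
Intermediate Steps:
$\frac{-4598384 + X{\left(\left(-1\right) 1596,-1885 \right)}}{-4779132 - 4301998} = \frac{-4598384 - 1885}{-4779132 - 4301998} = - \frac{4600269}{-9081130} = \left(-4600269\right) \left(- \frac{1}{9081130}\right) = \frac{4600269}{9081130}$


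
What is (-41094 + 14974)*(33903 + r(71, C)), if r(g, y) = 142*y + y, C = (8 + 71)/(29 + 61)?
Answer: -7999425004/9 ≈ -8.8882e+8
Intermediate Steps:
C = 79/90 ≈ 0.87778
r(g, y) = 143*y
(-41094 + 14974)*(33903 + r(71, C)) = (-41094 + 14974)*(33903 + 143*(79/90)) = -26120*(33903 + 11297/90) = -26120*3062567/90 = -7999425004/9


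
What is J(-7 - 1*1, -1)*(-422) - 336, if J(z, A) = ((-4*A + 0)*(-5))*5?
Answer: 41864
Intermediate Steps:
J(z, A) = 100*A (J(z, A) = (-4*A*(-5))*5 = (20*A)*5 = 100*A)
J(-7 - 1*1, -1)*(-422) - 336 = (100*(-1))*(-422) - 336 = -100*(-422) - 336 = 42200 - 336 = 41864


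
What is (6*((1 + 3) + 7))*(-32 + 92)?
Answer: 3960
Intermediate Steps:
(6*((1 + 3) + 7))*(-32 + 92) = (6*(4 + 7))*60 = (6*11)*60 = 66*60 = 3960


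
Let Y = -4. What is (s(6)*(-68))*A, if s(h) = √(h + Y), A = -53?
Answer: 3604*√2 ≈ 5096.8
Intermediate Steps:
s(h) = √(-4 + h) (s(h) = √(h - 4) = √(-4 + h))
(s(6)*(-68))*A = (√(-4 + 6)*(-68))*(-53) = (√2*(-68))*(-53) = -68*√2*(-53) = 3604*√2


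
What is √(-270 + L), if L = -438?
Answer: 2*I*√177 ≈ 26.608*I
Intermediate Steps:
√(-270 + L) = √(-270 - 438) = √(-708) = 2*I*√177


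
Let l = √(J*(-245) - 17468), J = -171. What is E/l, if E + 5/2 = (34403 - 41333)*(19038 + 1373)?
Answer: -282896465*√24427/48854 ≈ -9.0503e+5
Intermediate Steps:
E = -282896465/2 (E = -5/2 + (34403 - 41333)*(19038 + 1373) = -5/2 - 6930*20411 = -5/2 - 141448230 = -282896465/2 ≈ -1.4145e+8)
l = √24427 (l = √(-171*(-245) - 17468) = √(41895 - 17468) = √24427 ≈ 156.29)
E/l = -282896465*√24427/24427/2 = -282896465*√24427/48854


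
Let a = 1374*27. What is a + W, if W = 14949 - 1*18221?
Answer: 33826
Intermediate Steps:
W = -3272 (W = 14949 - 18221 = -3272)
a = 37098
a + W = 37098 - 3272 = 33826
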